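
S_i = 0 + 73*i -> [0, 73, 146, 219, 292]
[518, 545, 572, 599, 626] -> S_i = 518 + 27*i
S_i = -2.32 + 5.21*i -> [-2.32, 2.89, 8.1, 13.31, 18.52]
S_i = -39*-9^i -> [-39, 351, -3159, 28431, -255879]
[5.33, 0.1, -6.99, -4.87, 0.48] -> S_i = Random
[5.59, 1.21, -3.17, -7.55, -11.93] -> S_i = 5.59 + -4.38*i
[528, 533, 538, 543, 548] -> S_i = 528 + 5*i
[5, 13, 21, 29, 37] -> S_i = 5 + 8*i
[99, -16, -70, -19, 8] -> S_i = Random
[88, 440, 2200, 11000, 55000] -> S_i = 88*5^i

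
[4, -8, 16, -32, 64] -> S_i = 4*-2^i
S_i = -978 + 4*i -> [-978, -974, -970, -966, -962]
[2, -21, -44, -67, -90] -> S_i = 2 + -23*i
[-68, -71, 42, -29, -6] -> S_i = Random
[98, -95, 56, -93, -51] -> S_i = Random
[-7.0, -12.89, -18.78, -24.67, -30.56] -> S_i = -7.00 + -5.89*i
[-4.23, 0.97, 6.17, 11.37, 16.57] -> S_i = -4.23 + 5.20*i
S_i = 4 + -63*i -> [4, -59, -122, -185, -248]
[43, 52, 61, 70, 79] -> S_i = 43 + 9*i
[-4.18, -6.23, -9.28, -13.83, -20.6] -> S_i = -4.18*1.49^i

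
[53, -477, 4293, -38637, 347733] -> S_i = 53*-9^i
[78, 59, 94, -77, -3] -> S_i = Random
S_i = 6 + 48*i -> [6, 54, 102, 150, 198]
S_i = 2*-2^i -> [2, -4, 8, -16, 32]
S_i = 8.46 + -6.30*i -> [8.46, 2.16, -4.14, -10.44, -16.74]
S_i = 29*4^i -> [29, 116, 464, 1856, 7424]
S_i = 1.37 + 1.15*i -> [1.37, 2.52, 3.67, 4.82, 5.97]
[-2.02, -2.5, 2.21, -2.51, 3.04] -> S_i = Random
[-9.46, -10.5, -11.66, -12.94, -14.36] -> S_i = -9.46*1.11^i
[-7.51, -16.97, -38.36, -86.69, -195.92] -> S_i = -7.51*2.26^i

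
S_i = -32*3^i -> [-32, -96, -288, -864, -2592]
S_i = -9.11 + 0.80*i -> [-9.11, -8.31, -7.51, -6.71, -5.91]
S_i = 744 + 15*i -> [744, 759, 774, 789, 804]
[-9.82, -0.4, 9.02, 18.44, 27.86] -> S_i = -9.82 + 9.42*i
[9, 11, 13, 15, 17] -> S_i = 9 + 2*i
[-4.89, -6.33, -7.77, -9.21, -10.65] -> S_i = -4.89 + -1.44*i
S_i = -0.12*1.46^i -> [-0.12, -0.18, -0.26, -0.37, -0.55]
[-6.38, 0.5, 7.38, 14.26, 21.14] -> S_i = -6.38 + 6.88*i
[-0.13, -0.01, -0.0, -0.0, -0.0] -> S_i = -0.13*0.11^i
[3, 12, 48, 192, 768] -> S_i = 3*4^i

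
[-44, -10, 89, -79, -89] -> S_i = Random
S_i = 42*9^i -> [42, 378, 3402, 30618, 275562]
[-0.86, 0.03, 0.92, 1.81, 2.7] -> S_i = -0.86 + 0.89*i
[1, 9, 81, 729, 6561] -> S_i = 1*9^i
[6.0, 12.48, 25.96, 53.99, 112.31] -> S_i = 6.00*2.08^i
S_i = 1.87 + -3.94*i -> [1.87, -2.07, -6.01, -9.95, -13.89]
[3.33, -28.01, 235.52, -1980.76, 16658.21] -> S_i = 3.33*(-8.41)^i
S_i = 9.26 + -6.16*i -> [9.26, 3.1, -3.06, -9.22, -15.38]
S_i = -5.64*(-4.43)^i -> [-5.64, 24.99, -110.68, 490.33, -2172.17]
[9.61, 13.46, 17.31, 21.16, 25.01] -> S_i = 9.61 + 3.85*i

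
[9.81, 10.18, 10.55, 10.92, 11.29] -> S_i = 9.81 + 0.37*i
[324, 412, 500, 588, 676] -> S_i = 324 + 88*i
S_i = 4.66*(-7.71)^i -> [4.66, -35.93, 277.01, -2135.74, 16466.58]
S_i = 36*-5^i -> [36, -180, 900, -4500, 22500]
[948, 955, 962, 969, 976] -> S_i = 948 + 7*i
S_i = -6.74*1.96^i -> [-6.74, -13.21, -25.89, -50.75, -99.47]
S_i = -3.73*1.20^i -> [-3.73, -4.48, -5.37, -6.45, -7.73]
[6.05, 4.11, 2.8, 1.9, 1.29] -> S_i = 6.05*0.68^i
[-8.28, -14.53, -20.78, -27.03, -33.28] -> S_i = -8.28 + -6.25*i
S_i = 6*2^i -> [6, 12, 24, 48, 96]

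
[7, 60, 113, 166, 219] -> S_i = 7 + 53*i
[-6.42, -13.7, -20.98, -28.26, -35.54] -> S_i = -6.42 + -7.28*i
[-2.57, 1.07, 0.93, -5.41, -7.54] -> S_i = Random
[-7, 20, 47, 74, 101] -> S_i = -7 + 27*i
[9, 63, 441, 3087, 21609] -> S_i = 9*7^i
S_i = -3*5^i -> [-3, -15, -75, -375, -1875]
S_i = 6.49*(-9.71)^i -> [6.49, -63.02, 611.9, -5941.59, 57692.8]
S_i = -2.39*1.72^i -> [-2.39, -4.11, -7.07, -12.16, -20.92]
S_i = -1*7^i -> [-1, -7, -49, -343, -2401]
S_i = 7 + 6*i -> [7, 13, 19, 25, 31]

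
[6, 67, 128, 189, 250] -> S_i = 6 + 61*i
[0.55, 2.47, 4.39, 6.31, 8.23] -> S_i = 0.55 + 1.92*i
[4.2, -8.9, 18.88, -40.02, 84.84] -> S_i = 4.20*(-2.12)^i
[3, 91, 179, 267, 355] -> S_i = 3 + 88*i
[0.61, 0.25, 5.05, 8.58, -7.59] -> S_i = Random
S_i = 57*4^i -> [57, 228, 912, 3648, 14592]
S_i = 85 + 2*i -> [85, 87, 89, 91, 93]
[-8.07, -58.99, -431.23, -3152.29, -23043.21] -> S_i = -8.07*7.31^i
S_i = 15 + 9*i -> [15, 24, 33, 42, 51]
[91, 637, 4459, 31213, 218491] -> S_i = 91*7^i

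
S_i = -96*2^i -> [-96, -192, -384, -768, -1536]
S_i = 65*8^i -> [65, 520, 4160, 33280, 266240]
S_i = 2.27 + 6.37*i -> [2.27, 8.64, 15.01, 21.38, 27.75]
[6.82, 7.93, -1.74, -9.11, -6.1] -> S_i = Random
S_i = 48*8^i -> [48, 384, 3072, 24576, 196608]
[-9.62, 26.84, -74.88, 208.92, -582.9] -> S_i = -9.62*(-2.79)^i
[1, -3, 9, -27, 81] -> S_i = 1*-3^i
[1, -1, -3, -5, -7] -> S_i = 1 + -2*i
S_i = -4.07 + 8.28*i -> [-4.07, 4.21, 12.49, 20.77, 29.05]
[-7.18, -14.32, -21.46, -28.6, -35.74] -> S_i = -7.18 + -7.14*i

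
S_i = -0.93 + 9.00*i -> [-0.93, 8.07, 17.07, 26.07, 35.07]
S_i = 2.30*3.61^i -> [2.3, 8.3, 29.97, 108.21, 390.62]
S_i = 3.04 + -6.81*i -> [3.04, -3.77, -10.58, -17.39, -24.2]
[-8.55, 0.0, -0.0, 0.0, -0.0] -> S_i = -8.55*-0.00^i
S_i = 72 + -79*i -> [72, -7, -86, -165, -244]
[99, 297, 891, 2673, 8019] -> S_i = 99*3^i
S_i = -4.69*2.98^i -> [-4.69, -13.98, -41.65, -124.11, -369.86]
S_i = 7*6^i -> [7, 42, 252, 1512, 9072]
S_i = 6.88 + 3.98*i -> [6.88, 10.86, 14.84, 18.82, 22.8]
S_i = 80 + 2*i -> [80, 82, 84, 86, 88]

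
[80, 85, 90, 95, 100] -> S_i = 80 + 5*i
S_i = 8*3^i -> [8, 24, 72, 216, 648]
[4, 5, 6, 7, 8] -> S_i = 4 + 1*i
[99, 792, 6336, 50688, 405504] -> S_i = 99*8^i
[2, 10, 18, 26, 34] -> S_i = 2 + 8*i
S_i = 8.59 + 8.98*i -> [8.59, 17.57, 26.55, 35.53, 44.51]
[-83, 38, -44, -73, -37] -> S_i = Random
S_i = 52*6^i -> [52, 312, 1872, 11232, 67392]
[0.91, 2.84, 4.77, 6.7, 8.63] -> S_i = 0.91 + 1.93*i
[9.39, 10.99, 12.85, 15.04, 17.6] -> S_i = 9.39*1.17^i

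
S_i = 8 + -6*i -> [8, 2, -4, -10, -16]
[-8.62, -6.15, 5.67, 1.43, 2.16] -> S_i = Random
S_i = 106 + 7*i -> [106, 113, 120, 127, 134]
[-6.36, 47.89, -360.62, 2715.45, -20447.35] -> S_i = -6.36*(-7.53)^i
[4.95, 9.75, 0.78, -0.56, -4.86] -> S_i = Random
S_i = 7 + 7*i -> [7, 14, 21, 28, 35]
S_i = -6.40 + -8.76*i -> [-6.4, -15.16, -23.92, -32.68, -41.44]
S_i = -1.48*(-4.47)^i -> [-1.48, 6.62, -29.57, 132.19, -590.87]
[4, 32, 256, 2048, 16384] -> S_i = 4*8^i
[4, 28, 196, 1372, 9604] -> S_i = 4*7^i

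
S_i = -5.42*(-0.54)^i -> [-5.42, 2.93, -1.58, 0.85, -0.46]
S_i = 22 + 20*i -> [22, 42, 62, 82, 102]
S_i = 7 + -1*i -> [7, 6, 5, 4, 3]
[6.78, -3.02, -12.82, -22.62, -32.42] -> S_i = 6.78 + -9.80*i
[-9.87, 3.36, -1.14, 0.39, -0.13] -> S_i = -9.87*(-0.34)^i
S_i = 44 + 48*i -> [44, 92, 140, 188, 236]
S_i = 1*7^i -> [1, 7, 49, 343, 2401]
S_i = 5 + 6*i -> [5, 11, 17, 23, 29]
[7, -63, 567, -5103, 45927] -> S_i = 7*-9^i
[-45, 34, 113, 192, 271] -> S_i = -45 + 79*i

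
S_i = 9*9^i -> [9, 81, 729, 6561, 59049]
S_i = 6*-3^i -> [6, -18, 54, -162, 486]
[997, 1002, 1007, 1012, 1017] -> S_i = 997 + 5*i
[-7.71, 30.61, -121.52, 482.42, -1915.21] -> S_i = -7.71*(-3.97)^i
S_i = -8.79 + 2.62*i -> [-8.79, -6.17, -3.55, -0.93, 1.69]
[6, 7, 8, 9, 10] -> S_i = 6 + 1*i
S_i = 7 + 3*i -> [7, 10, 13, 16, 19]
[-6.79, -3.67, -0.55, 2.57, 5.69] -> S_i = -6.79 + 3.12*i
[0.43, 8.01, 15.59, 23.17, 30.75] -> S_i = 0.43 + 7.58*i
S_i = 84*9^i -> [84, 756, 6804, 61236, 551124]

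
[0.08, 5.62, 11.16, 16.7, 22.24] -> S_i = 0.08 + 5.54*i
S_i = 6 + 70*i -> [6, 76, 146, 216, 286]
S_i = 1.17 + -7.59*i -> [1.17, -6.42, -14.01, -21.6, -29.19]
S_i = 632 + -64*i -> [632, 568, 504, 440, 376]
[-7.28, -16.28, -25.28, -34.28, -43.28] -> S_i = -7.28 + -9.00*i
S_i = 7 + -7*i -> [7, 0, -7, -14, -21]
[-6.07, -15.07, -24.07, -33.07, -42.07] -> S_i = -6.07 + -9.00*i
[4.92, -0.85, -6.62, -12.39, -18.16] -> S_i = 4.92 + -5.77*i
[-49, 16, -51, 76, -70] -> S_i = Random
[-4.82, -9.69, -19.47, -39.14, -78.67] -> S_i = -4.82*2.01^i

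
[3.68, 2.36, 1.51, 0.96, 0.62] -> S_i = 3.68*0.64^i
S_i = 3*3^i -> [3, 9, 27, 81, 243]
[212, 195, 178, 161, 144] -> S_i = 212 + -17*i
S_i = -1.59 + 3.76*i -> [-1.59, 2.17, 5.93, 9.69, 13.45]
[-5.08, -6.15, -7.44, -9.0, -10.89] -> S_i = -5.08*1.21^i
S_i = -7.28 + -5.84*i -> [-7.28, -13.12, -18.96, -24.8, -30.64]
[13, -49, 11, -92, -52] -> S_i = Random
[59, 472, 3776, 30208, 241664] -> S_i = 59*8^i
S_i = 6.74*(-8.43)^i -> [6.74, -56.82, 478.98, -4037.78, 34038.48]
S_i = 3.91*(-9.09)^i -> [3.91, -35.54, 323.08, -2936.76, 26695.15]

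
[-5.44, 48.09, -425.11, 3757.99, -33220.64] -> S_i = -5.44*(-8.84)^i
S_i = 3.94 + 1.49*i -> [3.94, 5.43, 6.92, 8.41, 9.9]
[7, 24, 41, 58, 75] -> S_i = 7 + 17*i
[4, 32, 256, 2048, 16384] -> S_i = 4*8^i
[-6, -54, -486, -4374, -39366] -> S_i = -6*9^i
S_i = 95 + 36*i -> [95, 131, 167, 203, 239]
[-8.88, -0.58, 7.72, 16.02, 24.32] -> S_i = -8.88 + 8.30*i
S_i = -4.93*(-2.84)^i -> [-4.93, 14.0, -39.76, 112.93, -320.72]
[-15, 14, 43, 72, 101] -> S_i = -15 + 29*i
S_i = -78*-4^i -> [-78, 312, -1248, 4992, -19968]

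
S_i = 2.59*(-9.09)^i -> [2.59, -23.54, 214.01, -1945.32, 17682.97]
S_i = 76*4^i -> [76, 304, 1216, 4864, 19456]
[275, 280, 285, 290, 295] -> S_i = 275 + 5*i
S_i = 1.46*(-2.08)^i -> [1.46, -3.04, 6.32, -13.14, 27.33]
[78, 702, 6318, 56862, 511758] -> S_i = 78*9^i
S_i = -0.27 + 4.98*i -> [-0.27, 4.71, 9.69, 14.67, 19.65]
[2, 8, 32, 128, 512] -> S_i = 2*4^i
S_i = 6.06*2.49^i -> [6.06, 15.09, 37.57, 93.56, 232.95]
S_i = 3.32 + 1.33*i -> [3.32, 4.65, 5.98, 7.31, 8.64]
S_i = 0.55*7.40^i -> [0.55, 4.07, 30.12, 222.87, 1649.26]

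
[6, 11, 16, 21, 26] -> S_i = 6 + 5*i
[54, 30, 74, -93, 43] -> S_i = Random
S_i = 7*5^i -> [7, 35, 175, 875, 4375]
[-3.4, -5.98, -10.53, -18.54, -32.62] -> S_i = -3.40*1.76^i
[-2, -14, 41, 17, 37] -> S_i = Random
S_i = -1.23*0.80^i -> [-1.23, -0.98, -0.79, -0.63, -0.5]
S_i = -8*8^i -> [-8, -64, -512, -4096, -32768]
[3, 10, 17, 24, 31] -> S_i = 3 + 7*i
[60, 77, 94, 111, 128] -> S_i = 60 + 17*i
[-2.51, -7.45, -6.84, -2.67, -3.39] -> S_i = Random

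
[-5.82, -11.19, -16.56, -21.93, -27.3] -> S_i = -5.82 + -5.37*i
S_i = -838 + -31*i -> [-838, -869, -900, -931, -962]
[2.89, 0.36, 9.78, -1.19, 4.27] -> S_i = Random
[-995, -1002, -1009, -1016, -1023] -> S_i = -995 + -7*i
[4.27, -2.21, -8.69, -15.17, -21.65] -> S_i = 4.27 + -6.48*i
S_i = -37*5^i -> [-37, -185, -925, -4625, -23125]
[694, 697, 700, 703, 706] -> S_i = 694 + 3*i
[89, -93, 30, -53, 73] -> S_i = Random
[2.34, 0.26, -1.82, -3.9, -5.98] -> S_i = 2.34 + -2.08*i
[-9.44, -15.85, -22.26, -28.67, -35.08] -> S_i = -9.44 + -6.41*i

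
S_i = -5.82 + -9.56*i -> [-5.82, -15.38, -24.94, -34.5, -44.06]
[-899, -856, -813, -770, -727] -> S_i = -899 + 43*i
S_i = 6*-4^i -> [6, -24, 96, -384, 1536]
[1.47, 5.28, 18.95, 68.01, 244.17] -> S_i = 1.47*3.59^i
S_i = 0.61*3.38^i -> [0.61, 2.06, 6.97, 23.55, 79.62]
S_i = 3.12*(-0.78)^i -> [3.12, -2.43, 1.9, -1.48, 1.15]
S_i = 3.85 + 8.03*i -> [3.85, 11.88, 19.91, 27.94, 35.97]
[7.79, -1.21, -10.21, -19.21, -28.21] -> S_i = 7.79 + -9.00*i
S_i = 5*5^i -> [5, 25, 125, 625, 3125]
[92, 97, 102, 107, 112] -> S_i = 92 + 5*i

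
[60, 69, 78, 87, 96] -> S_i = 60 + 9*i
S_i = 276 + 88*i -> [276, 364, 452, 540, 628]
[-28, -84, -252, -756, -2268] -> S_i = -28*3^i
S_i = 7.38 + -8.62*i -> [7.38, -1.24, -9.86, -18.48, -27.1]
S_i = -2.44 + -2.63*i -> [-2.44, -5.07, -7.7, -10.33, -12.96]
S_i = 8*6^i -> [8, 48, 288, 1728, 10368]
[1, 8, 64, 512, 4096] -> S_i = 1*8^i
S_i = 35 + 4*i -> [35, 39, 43, 47, 51]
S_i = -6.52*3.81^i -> [-6.52, -24.84, -94.64, -360.6, -1373.88]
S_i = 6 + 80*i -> [6, 86, 166, 246, 326]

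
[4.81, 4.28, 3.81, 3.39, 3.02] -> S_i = 4.81*0.89^i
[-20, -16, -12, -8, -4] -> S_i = -20 + 4*i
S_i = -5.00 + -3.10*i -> [-5.0, -8.1, -11.2, -14.3, -17.4]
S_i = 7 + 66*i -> [7, 73, 139, 205, 271]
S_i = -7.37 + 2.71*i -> [-7.37, -4.66, -1.95, 0.76, 3.47]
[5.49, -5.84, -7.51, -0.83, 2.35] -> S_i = Random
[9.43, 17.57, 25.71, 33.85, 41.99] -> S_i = 9.43 + 8.14*i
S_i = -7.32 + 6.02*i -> [-7.32, -1.3, 4.72, 10.74, 16.76]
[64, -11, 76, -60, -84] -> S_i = Random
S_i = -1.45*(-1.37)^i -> [-1.45, 1.99, -2.72, 3.73, -5.11]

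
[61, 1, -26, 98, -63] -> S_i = Random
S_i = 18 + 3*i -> [18, 21, 24, 27, 30]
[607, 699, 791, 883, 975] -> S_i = 607 + 92*i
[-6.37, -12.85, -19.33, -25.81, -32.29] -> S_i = -6.37 + -6.48*i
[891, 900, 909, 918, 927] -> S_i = 891 + 9*i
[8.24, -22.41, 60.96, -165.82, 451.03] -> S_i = 8.24*(-2.72)^i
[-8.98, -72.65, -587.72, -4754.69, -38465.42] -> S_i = -8.98*8.09^i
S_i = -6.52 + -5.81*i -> [-6.52, -12.33, -18.14, -23.95, -29.76]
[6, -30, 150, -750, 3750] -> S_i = 6*-5^i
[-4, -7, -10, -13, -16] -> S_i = -4 + -3*i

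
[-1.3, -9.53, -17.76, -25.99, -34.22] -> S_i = -1.30 + -8.23*i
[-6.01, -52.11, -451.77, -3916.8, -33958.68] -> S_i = -6.01*8.67^i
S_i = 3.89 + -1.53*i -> [3.89, 2.36, 0.83, -0.7, -2.23]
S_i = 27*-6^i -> [27, -162, 972, -5832, 34992]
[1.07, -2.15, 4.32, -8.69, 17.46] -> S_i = 1.07*(-2.01)^i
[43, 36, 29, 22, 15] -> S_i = 43 + -7*i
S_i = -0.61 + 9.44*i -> [-0.61, 8.83, 18.27, 27.71, 37.15]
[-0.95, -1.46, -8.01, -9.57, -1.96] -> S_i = Random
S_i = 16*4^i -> [16, 64, 256, 1024, 4096]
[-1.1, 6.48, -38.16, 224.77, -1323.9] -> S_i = -1.10*(-5.89)^i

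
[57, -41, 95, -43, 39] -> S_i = Random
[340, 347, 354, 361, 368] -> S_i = 340 + 7*i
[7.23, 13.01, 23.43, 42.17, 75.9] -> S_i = 7.23*1.80^i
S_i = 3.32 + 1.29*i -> [3.32, 4.61, 5.9, 7.19, 8.48]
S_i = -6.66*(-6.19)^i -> [-6.66, 41.23, -255.19, 1579.6, -9777.7]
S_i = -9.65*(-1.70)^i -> [-9.65, 16.4, -27.89, 47.41, -80.6]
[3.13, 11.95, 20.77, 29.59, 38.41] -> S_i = 3.13 + 8.82*i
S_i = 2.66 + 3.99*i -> [2.66, 6.65, 10.64, 14.63, 18.62]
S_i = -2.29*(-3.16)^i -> [-2.29, 7.24, -22.87, 72.26, -228.34]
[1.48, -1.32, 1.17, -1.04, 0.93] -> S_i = 1.48*(-0.89)^i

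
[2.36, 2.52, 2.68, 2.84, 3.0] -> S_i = 2.36 + 0.16*i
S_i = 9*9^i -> [9, 81, 729, 6561, 59049]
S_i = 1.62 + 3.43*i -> [1.62, 5.05, 8.48, 11.91, 15.34]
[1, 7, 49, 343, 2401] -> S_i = 1*7^i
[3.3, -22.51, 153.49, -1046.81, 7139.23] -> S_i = 3.30*(-6.82)^i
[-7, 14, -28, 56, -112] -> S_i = -7*-2^i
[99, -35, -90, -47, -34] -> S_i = Random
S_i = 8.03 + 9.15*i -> [8.03, 17.18, 26.33, 35.48, 44.63]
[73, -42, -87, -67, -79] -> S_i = Random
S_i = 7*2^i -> [7, 14, 28, 56, 112]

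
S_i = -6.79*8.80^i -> [-6.79, -59.75, -525.82, -4627.19, -40719.31]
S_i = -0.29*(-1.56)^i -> [-0.29, 0.45, -0.71, 1.1, -1.72]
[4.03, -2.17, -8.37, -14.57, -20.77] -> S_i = 4.03 + -6.20*i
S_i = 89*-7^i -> [89, -623, 4361, -30527, 213689]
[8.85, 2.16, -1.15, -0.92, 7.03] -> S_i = Random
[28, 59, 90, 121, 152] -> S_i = 28 + 31*i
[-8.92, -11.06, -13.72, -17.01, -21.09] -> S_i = -8.92*1.24^i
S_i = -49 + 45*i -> [-49, -4, 41, 86, 131]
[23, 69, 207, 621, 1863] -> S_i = 23*3^i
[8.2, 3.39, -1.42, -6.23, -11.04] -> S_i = 8.20 + -4.81*i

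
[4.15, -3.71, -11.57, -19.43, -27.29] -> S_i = 4.15 + -7.86*i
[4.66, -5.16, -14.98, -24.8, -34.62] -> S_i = 4.66 + -9.82*i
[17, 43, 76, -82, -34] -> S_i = Random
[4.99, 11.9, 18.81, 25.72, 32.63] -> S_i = 4.99 + 6.91*i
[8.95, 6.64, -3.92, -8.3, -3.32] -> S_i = Random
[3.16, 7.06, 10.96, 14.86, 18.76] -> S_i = 3.16 + 3.90*i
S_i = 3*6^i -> [3, 18, 108, 648, 3888]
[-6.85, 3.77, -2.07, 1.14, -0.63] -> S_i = -6.85*(-0.55)^i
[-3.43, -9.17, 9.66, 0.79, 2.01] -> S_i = Random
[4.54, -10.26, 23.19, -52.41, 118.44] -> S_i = 4.54*(-2.26)^i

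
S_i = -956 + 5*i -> [-956, -951, -946, -941, -936]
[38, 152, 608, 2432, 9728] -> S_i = 38*4^i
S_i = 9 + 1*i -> [9, 10, 11, 12, 13]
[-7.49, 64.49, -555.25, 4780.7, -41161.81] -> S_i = -7.49*(-8.61)^i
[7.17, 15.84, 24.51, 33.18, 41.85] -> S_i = 7.17 + 8.67*i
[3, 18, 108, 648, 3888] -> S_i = 3*6^i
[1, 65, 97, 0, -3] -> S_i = Random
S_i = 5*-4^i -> [5, -20, 80, -320, 1280]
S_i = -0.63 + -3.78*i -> [-0.63, -4.41, -8.19, -11.97, -15.75]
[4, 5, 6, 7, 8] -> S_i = 4 + 1*i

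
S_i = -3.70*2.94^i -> [-3.7, -10.88, -31.98, -94.03, -276.43]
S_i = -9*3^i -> [-9, -27, -81, -243, -729]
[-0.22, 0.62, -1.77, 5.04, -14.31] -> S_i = -0.22*(-2.84)^i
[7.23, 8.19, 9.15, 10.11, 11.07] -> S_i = 7.23 + 0.96*i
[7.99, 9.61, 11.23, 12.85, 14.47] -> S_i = 7.99 + 1.62*i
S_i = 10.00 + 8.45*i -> [10.0, 18.45, 26.9, 35.35, 43.8]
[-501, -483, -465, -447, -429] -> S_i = -501 + 18*i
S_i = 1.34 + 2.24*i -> [1.34, 3.58, 5.82, 8.06, 10.3]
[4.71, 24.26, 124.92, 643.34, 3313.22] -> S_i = 4.71*5.15^i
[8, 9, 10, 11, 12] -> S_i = 8 + 1*i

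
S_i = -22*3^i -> [-22, -66, -198, -594, -1782]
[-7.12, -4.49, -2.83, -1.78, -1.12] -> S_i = -7.12*0.63^i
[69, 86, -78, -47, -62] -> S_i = Random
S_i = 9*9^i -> [9, 81, 729, 6561, 59049]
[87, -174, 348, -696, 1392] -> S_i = 87*-2^i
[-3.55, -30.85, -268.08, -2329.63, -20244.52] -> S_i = -3.55*8.69^i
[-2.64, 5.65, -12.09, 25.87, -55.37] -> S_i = -2.64*(-2.14)^i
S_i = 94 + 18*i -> [94, 112, 130, 148, 166]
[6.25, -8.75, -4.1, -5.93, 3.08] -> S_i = Random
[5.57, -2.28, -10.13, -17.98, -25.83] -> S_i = 5.57 + -7.85*i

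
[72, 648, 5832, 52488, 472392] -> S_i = 72*9^i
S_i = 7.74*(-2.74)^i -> [7.74, -21.21, 58.11, -159.22, 436.26]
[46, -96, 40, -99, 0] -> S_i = Random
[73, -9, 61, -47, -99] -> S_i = Random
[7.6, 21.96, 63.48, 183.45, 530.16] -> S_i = 7.60*2.89^i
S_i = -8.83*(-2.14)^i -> [-8.83, 18.9, -40.44, 86.54, -185.19]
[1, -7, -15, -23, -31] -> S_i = 1 + -8*i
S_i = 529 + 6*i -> [529, 535, 541, 547, 553]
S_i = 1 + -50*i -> [1, -49, -99, -149, -199]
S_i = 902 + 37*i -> [902, 939, 976, 1013, 1050]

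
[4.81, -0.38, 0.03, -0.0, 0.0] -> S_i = 4.81*(-0.08)^i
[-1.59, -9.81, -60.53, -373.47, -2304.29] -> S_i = -1.59*6.17^i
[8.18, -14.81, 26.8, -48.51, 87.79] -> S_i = 8.18*(-1.81)^i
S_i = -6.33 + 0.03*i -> [-6.33, -6.3, -6.27, -6.24, -6.21]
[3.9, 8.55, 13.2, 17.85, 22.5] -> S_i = 3.90 + 4.65*i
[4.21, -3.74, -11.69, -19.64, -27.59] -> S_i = 4.21 + -7.95*i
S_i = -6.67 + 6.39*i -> [-6.67, -0.28, 6.11, 12.5, 18.89]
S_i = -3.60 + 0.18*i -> [-3.6, -3.42, -3.24, -3.06, -2.88]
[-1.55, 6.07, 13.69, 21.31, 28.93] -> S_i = -1.55 + 7.62*i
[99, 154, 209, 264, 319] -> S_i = 99 + 55*i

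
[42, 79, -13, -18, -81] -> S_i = Random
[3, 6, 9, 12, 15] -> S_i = 3 + 3*i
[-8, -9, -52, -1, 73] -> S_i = Random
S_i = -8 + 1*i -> [-8, -7, -6, -5, -4]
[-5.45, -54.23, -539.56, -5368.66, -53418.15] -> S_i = -5.45*9.95^i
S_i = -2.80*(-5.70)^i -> [-2.8, 15.96, -90.97, 518.54, -2955.68]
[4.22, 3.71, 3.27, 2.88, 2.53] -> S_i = 4.22*0.88^i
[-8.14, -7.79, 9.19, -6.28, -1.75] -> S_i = Random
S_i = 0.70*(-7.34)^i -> [0.7, -5.14, 37.71, -276.81, 2031.81]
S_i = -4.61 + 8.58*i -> [-4.61, 3.97, 12.55, 21.13, 29.71]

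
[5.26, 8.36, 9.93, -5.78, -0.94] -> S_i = Random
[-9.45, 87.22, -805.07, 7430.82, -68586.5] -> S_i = -9.45*(-9.23)^i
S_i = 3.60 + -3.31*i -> [3.6, 0.29, -3.02, -6.33, -9.64]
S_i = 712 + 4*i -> [712, 716, 720, 724, 728]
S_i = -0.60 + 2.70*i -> [-0.6, 2.1, 4.8, 7.5, 10.2]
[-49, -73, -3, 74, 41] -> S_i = Random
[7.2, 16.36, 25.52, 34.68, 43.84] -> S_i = 7.20 + 9.16*i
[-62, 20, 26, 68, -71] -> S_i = Random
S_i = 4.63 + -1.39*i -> [4.63, 3.24, 1.85, 0.46, -0.93]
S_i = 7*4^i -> [7, 28, 112, 448, 1792]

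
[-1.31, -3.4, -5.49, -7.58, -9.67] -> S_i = -1.31 + -2.09*i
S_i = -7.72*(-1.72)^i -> [-7.72, 13.28, -22.84, 39.28, -67.57]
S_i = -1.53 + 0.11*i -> [-1.53, -1.42, -1.31, -1.2, -1.09]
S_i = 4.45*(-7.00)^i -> [4.45, -31.15, 218.05, -1526.35, 10684.45]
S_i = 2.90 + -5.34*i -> [2.9, -2.44, -7.78, -13.12, -18.46]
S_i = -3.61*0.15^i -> [-3.61, -0.54, -0.08, -0.01, -0.0]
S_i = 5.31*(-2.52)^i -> [5.31, -13.38, 33.72, -84.98, 214.14]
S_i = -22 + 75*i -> [-22, 53, 128, 203, 278]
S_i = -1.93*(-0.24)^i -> [-1.93, 0.46, -0.11, 0.03, -0.01]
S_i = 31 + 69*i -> [31, 100, 169, 238, 307]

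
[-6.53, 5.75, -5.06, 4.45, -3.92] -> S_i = -6.53*(-0.88)^i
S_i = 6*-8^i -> [6, -48, 384, -3072, 24576]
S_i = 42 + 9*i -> [42, 51, 60, 69, 78]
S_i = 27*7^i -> [27, 189, 1323, 9261, 64827]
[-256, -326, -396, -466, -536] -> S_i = -256 + -70*i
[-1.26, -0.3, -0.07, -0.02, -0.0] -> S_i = -1.26*0.24^i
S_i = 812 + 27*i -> [812, 839, 866, 893, 920]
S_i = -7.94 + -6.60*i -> [-7.94, -14.54, -21.14, -27.74, -34.34]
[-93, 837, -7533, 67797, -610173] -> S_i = -93*-9^i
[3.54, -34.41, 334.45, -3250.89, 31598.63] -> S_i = 3.54*(-9.72)^i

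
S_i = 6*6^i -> [6, 36, 216, 1296, 7776]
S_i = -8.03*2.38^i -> [-8.03, -19.11, -45.49, -108.25, -257.65]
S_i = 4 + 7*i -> [4, 11, 18, 25, 32]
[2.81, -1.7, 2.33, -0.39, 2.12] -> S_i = Random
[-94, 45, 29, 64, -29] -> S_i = Random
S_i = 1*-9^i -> [1, -9, 81, -729, 6561]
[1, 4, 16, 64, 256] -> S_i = 1*4^i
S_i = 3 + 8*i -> [3, 11, 19, 27, 35]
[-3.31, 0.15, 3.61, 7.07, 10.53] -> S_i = -3.31 + 3.46*i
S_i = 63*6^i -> [63, 378, 2268, 13608, 81648]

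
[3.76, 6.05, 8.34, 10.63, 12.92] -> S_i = 3.76 + 2.29*i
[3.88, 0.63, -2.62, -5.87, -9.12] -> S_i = 3.88 + -3.25*i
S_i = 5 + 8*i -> [5, 13, 21, 29, 37]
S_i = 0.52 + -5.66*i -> [0.52, -5.14, -10.8, -16.46, -22.12]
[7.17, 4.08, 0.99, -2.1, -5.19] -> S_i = 7.17 + -3.09*i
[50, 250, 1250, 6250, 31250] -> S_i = 50*5^i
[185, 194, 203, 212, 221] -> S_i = 185 + 9*i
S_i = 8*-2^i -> [8, -16, 32, -64, 128]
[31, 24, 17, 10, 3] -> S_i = 31 + -7*i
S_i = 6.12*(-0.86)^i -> [6.12, -5.26, 4.53, -3.89, 3.35]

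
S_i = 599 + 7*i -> [599, 606, 613, 620, 627]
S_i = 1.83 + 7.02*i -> [1.83, 8.85, 15.87, 22.89, 29.91]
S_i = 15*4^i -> [15, 60, 240, 960, 3840]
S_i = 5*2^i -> [5, 10, 20, 40, 80]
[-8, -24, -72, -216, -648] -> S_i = -8*3^i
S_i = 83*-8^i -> [83, -664, 5312, -42496, 339968]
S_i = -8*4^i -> [-8, -32, -128, -512, -2048]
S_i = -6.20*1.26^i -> [-6.2, -7.81, -9.84, -12.4, -15.63]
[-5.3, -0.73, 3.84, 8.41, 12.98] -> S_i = -5.30 + 4.57*i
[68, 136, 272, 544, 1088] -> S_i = 68*2^i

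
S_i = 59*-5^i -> [59, -295, 1475, -7375, 36875]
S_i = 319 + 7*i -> [319, 326, 333, 340, 347]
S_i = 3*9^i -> [3, 27, 243, 2187, 19683]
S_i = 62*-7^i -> [62, -434, 3038, -21266, 148862]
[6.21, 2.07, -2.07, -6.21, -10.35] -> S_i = 6.21 + -4.14*i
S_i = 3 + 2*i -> [3, 5, 7, 9, 11]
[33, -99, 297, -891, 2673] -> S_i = 33*-3^i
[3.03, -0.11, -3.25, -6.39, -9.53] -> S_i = 3.03 + -3.14*i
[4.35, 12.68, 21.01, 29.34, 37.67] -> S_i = 4.35 + 8.33*i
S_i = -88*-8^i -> [-88, 704, -5632, 45056, -360448]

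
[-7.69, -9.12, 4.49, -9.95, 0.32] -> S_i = Random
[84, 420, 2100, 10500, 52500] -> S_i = 84*5^i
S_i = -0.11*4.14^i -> [-0.11, -0.46, -1.89, -7.81, -32.31]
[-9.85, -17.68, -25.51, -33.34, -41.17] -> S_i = -9.85 + -7.83*i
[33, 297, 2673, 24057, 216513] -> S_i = 33*9^i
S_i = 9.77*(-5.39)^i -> [9.77, -52.66, 283.84, -1529.89, 8246.12]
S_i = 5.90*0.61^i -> [5.9, 3.6, 2.2, 1.34, 0.82]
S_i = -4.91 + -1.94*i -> [-4.91, -6.85, -8.79, -10.73, -12.67]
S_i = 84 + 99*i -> [84, 183, 282, 381, 480]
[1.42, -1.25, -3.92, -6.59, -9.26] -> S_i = 1.42 + -2.67*i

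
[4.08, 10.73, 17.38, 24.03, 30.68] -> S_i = 4.08 + 6.65*i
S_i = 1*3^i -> [1, 3, 9, 27, 81]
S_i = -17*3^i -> [-17, -51, -153, -459, -1377]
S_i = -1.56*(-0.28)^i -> [-1.56, 0.44, -0.12, 0.03, -0.01]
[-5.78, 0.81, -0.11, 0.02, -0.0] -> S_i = -5.78*(-0.14)^i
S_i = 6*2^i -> [6, 12, 24, 48, 96]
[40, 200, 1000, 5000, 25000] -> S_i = 40*5^i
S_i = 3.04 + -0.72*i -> [3.04, 2.32, 1.6, 0.88, 0.16]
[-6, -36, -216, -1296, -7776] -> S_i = -6*6^i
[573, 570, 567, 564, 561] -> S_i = 573 + -3*i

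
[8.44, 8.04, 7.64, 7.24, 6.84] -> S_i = 8.44 + -0.40*i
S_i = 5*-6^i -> [5, -30, 180, -1080, 6480]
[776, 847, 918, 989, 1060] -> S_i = 776 + 71*i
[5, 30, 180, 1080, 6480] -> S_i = 5*6^i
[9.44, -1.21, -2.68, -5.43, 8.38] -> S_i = Random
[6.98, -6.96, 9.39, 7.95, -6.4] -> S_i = Random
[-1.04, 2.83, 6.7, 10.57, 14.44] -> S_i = -1.04 + 3.87*i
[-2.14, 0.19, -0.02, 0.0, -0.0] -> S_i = -2.14*(-0.09)^i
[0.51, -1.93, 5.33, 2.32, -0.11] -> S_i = Random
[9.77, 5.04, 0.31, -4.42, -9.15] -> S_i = 9.77 + -4.73*i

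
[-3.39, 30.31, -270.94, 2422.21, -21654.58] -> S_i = -3.39*(-8.94)^i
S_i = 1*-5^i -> [1, -5, 25, -125, 625]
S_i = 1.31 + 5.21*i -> [1.31, 6.52, 11.73, 16.94, 22.15]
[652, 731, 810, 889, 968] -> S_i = 652 + 79*i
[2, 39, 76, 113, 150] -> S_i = 2 + 37*i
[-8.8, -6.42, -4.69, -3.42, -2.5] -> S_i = -8.80*0.73^i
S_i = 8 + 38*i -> [8, 46, 84, 122, 160]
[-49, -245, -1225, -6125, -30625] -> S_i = -49*5^i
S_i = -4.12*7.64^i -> [-4.12, -31.48, -240.48, -1837.29, -14036.88]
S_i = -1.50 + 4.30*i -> [-1.5, 2.8, 7.1, 11.4, 15.7]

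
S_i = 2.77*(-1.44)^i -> [2.77, -3.99, 5.74, -8.27, 11.91]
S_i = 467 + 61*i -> [467, 528, 589, 650, 711]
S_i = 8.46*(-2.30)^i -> [8.46, -19.46, 44.75, -102.93, 236.75]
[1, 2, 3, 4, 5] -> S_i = 1 + 1*i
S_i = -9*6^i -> [-9, -54, -324, -1944, -11664]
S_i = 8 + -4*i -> [8, 4, 0, -4, -8]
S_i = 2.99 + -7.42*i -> [2.99, -4.43, -11.85, -19.27, -26.69]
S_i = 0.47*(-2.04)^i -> [0.47, -0.96, 1.96, -3.99, 8.14]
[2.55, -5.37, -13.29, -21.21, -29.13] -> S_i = 2.55 + -7.92*i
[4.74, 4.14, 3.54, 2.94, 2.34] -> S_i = 4.74 + -0.60*i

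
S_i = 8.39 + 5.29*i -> [8.39, 13.68, 18.97, 24.26, 29.55]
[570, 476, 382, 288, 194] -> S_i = 570 + -94*i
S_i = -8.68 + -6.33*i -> [-8.68, -15.01, -21.34, -27.67, -34.0]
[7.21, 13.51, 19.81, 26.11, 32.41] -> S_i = 7.21 + 6.30*i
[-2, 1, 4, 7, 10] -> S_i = -2 + 3*i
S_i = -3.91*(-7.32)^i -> [-3.91, 28.62, -209.51, 1533.59, -11225.9]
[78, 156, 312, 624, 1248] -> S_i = 78*2^i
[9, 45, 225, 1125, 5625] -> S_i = 9*5^i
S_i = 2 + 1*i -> [2, 3, 4, 5, 6]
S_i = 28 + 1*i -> [28, 29, 30, 31, 32]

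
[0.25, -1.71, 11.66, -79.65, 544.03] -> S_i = 0.25*(-6.83)^i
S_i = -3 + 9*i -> [-3, 6, 15, 24, 33]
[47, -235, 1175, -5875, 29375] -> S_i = 47*-5^i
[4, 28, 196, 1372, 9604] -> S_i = 4*7^i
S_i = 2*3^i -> [2, 6, 18, 54, 162]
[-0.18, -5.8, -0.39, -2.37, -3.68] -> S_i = Random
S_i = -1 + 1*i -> [-1, 0, 1, 2, 3]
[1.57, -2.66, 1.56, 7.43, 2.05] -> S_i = Random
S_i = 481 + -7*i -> [481, 474, 467, 460, 453]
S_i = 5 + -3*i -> [5, 2, -1, -4, -7]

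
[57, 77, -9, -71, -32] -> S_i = Random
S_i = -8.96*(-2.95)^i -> [-8.96, 26.43, -77.97, 230.02, -678.57]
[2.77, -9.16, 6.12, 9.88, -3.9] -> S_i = Random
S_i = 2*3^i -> [2, 6, 18, 54, 162]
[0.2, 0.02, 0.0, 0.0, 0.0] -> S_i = 0.20*0.10^i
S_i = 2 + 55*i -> [2, 57, 112, 167, 222]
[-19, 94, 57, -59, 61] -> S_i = Random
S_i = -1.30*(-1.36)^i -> [-1.3, 1.77, -2.4, 3.27, -4.45]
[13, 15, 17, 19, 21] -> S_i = 13 + 2*i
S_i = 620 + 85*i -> [620, 705, 790, 875, 960]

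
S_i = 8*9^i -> [8, 72, 648, 5832, 52488]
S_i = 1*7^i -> [1, 7, 49, 343, 2401]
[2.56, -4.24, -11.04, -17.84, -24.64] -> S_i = 2.56 + -6.80*i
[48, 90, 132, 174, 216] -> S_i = 48 + 42*i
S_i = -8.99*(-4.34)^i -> [-8.99, 39.02, -169.33, 734.9, -3189.47]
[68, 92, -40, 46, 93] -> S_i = Random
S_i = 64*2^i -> [64, 128, 256, 512, 1024]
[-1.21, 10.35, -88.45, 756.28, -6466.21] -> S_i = -1.21*(-8.55)^i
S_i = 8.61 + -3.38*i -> [8.61, 5.23, 1.85, -1.53, -4.91]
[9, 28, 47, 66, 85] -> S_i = 9 + 19*i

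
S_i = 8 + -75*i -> [8, -67, -142, -217, -292]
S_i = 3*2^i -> [3, 6, 12, 24, 48]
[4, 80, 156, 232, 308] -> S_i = 4 + 76*i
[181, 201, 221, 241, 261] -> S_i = 181 + 20*i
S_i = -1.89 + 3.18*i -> [-1.89, 1.29, 4.47, 7.65, 10.83]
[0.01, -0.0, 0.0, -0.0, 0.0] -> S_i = 0.01*(-0.41)^i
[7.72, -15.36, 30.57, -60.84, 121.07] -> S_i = 7.72*(-1.99)^i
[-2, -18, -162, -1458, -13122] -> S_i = -2*9^i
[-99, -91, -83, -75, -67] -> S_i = -99 + 8*i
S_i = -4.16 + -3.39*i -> [-4.16, -7.55, -10.94, -14.33, -17.72]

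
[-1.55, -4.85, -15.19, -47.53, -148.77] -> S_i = -1.55*3.13^i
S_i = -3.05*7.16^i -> [-3.05, -21.84, -156.36, -1119.54, -8015.89]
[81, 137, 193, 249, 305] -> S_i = 81 + 56*i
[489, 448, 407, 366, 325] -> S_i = 489 + -41*i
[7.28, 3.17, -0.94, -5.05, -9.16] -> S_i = 7.28 + -4.11*i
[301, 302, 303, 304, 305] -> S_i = 301 + 1*i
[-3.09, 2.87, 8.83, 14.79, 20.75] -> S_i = -3.09 + 5.96*i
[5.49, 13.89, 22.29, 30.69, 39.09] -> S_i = 5.49 + 8.40*i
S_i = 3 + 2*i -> [3, 5, 7, 9, 11]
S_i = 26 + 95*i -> [26, 121, 216, 311, 406]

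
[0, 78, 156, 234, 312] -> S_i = 0 + 78*i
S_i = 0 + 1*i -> [0, 1, 2, 3, 4]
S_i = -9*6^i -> [-9, -54, -324, -1944, -11664]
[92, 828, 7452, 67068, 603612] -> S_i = 92*9^i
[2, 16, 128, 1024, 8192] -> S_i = 2*8^i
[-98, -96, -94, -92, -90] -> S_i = -98 + 2*i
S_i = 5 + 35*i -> [5, 40, 75, 110, 145]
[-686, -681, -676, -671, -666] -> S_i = -686 + 5*i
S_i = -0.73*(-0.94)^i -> [-0.73, 0.69, -0.65, 0.61, -0.57]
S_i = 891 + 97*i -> [891, 988, 1085, 1182, 1279]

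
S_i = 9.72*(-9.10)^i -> [9.72, -88.45, 804.91, -7324.71, 66654.86]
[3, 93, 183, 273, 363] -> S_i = 3 + 90*i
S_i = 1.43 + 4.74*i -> [1.43, 6.17, 10.91, 15.65, 20.39]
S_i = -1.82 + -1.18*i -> [-1.82, -3.0, -4.18, -5.36, -6.54]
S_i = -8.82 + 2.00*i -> [-8.82, -6.82, -4.82, -2.82, -0.82]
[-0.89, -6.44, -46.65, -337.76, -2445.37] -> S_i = -0.89*7.24^i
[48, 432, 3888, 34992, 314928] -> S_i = 48*9^i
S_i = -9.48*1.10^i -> [-9.48, -10.43, -11.47, -12.62, -13.88]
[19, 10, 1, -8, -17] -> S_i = 19 + -9*i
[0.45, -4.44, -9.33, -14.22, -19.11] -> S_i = 0.45 + -4.89*i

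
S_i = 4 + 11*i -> [4, 15, 26, 37, 48]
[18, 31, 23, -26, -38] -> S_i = Random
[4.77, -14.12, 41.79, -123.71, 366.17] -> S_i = 4.77*(-2.96)^i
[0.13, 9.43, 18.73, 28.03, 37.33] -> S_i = 0.13 + 9.30*i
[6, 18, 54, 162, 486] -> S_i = 6*3^i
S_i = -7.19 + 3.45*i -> [-7.19, -3.74, -0.29, 3.16, 6.61]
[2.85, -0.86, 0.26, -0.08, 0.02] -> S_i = 2.85*(-0.30)^i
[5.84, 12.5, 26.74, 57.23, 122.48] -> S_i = 5.84*2.14^i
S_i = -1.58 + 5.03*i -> [-1.58, 3.45, 8.48, 13.51, 18.54]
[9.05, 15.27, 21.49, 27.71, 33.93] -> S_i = 9.05 + 6.22*i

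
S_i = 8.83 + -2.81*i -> [8.83, 6.02, 3.21, 0.4, -2.41]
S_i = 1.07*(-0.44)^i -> [1.07, -0.47, 0.21, -0.09, 0.04]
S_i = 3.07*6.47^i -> [3.07, 19.86, 128.51, 831.48, 5379.67]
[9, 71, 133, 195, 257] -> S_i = 9 + 62*i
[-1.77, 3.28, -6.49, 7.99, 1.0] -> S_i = Random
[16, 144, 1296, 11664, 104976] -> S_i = 16*9^i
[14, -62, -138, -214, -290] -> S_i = 14 + -76*i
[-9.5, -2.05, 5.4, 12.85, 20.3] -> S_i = -9.50 + 7.45*i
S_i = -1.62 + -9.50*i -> [-1.62, -11.12, -20.62, -30.12, -39.62]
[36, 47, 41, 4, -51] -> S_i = Random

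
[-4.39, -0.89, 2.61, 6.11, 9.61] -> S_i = -4.39 + 3.50*i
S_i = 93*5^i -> [93, 465, 2325, 11625, 58125]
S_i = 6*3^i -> [6, 18, 54, 162, 486]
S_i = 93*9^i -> [93, 837, 7533, 67797, 610173]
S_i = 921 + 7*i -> [921, 928, 935, 942, 949]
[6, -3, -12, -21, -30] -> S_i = 6 + -9*i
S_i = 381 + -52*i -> [381, 329, 277, 225, 173]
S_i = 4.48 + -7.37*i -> [4.48, -2.89, -10.26, -17.63, -25.0]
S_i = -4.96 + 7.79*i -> [-4.96, 2.83, 10.62, 18.41, 26.2]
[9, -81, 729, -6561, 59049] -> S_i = 9*-9^i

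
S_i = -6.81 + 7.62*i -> [-6.81, 0.81, 8.43, 16.05, 23.67]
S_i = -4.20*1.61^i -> [-4.2, -6.76, -10.89, -17.53, -28.22]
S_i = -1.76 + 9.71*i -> [-1.76, 7.95, 17.66, 27.37, 37.08]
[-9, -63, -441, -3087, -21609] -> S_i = -9*7^i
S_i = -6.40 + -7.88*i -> [-6.4, -14.28, -22.16, -30.04, -37.92]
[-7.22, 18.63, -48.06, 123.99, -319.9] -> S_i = -7.22*(-2.58)^i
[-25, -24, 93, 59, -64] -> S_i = Random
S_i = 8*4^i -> [8, 32, 128, 512, 2048]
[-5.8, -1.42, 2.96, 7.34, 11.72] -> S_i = -5.80 + 4.38*i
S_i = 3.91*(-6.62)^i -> [3.91, -25.88, 171.35, -1134.36, 7509.46]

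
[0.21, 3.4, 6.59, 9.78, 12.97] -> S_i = 0.21 + 3.19*i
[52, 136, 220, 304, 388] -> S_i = 52 + 84*i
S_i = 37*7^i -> [37, 259, 1813, 12691, 88837]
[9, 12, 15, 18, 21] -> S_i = 9 + 3*i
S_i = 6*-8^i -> [6, -48, 384, -3072, 24576]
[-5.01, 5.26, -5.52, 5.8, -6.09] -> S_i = -5.01*(-1.05)^i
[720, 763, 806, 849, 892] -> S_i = 720 + 43*i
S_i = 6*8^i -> [6, 48, 384, 3072, 24576]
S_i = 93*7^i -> [93, 651, 4557, 31899, 223293]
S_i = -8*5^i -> [-8, -40, -200, -1000, -5000]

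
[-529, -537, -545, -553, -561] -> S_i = -529 + -8*i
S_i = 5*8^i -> [5, 40, 320, 2560, 20480]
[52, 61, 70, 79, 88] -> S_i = 52 + 9*i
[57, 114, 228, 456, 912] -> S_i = 57*2^i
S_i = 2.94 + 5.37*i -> [2.94, 8.31, 13.68, 19.05, 24.42]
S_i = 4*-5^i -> [4, -20, 100, -500, 2500]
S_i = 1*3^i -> [1, 3, 9, 27, 81]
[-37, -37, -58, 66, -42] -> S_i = Random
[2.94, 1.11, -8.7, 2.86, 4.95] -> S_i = Random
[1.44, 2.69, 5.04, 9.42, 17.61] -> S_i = 1.44*1.87^i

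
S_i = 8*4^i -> [8, 32, 128, 512, 2048]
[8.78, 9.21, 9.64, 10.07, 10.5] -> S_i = 8.78 + 0.43*i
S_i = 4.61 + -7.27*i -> [4.61, -2.66, -9.93, -17.2, -24.47]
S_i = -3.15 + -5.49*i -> [-3.15, -8.64, -14.13, -19.62, -25.11]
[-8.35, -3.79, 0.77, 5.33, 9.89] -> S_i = -8.35 + 4.56*i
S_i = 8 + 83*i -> [8, 91, 174, 257, 340]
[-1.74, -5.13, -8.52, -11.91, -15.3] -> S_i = -1.74 + -3.39*i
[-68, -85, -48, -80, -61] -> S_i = Random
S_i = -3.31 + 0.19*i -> [-3.31, -3.12, -2.93, -2.74, -2.55]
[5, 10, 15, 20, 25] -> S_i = 5 + 5*i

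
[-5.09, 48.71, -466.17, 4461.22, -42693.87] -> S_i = -5.09*(-9.57)^i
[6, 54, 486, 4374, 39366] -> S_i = 6*9^i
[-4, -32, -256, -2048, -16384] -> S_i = -4*8^i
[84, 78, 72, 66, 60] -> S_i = 84 + -6*i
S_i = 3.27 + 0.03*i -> [3.27, 3.3, 3.33, 3.36, 3.39]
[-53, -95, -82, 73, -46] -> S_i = Random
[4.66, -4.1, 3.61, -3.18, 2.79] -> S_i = 4.66*(-0.88)^i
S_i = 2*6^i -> [2, 12, 72, 432, 2592]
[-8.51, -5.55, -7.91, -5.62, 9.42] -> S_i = Random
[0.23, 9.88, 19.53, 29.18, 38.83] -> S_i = 0.23 + 9.65*i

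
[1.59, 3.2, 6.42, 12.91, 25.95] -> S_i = 1.59*2.01^i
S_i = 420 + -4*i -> [420, 416, 412, 408, 404]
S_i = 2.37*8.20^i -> [2.37, 19.43, 159.36, 1306.74, 10715.29]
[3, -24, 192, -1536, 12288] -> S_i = 3*-8^i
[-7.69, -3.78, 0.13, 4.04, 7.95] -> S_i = -7.69 + 3.91*i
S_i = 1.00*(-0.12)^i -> [1.0, -0.12, 0.01, -0.0, 0.0]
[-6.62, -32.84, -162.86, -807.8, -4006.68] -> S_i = -6.62*4.96^i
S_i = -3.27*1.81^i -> [-3.27, -5.92, -10.71, -19.39, -35.1]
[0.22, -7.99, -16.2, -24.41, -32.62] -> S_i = 0.22 + -8.21*i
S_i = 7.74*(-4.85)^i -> [7.74, -37.54, 182.06, -883.01, 4282.6]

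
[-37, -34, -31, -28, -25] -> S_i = -37 + 3*i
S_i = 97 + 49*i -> [97, 146, 195, 244, 293]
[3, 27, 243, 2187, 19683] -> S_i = 3*9^i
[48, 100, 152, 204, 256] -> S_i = 48 + 52*i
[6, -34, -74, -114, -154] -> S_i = 6 + -40*i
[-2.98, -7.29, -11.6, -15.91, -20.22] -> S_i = -2.98 + -4.31*i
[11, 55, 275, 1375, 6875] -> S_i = 11*5^i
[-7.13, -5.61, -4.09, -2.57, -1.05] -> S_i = -7.13 + 1.52*i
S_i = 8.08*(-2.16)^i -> [8.08, -17.45, 37.7, -81.43, 175.88]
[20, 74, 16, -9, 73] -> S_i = Random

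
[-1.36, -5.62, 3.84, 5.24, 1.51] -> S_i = Random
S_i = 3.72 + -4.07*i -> [3.72, -0.35, -4.42, -8.49, -12.56]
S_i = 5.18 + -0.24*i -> [5.18, 4.94, 4.7, 4.46, 4.22]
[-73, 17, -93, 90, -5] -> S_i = Random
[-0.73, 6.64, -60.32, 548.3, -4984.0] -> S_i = -0.73*(-9.09)^i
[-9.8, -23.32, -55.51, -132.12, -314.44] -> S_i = -9.80*2.38^i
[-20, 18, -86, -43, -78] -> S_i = Random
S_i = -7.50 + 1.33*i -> [-7.5, -6.17, -4.84, -3.51, -2.18]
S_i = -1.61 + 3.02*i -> [-1.61, 1.41, 4.43, 7.45, 10.47]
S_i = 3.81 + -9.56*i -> [3.81, -5.75, -15.31, -24.87, -34.43]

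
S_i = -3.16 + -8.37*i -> [-3.16, -11.53, -19.9, -28.27, -36.64]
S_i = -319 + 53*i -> [-319, -266, -213, -160, -107]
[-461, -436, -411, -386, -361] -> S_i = -461 + 25*i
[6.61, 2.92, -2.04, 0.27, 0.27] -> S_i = Random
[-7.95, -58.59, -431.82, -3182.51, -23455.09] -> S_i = -7.95*7.37^i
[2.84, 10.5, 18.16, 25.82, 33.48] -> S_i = 2.84 + 7.66*i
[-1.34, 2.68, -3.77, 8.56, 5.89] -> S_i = Random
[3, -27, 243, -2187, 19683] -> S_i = 3*-9^i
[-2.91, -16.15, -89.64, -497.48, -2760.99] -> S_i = -2.91*5.55^i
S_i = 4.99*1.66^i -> [4.99, 8.28, 13.75, 22.83, 37.89]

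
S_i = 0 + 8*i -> [0, 8, 16, 24, 32]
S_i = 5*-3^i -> [5, -15, 45, -135, 405]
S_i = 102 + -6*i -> [102, 96, 90, 84, 78]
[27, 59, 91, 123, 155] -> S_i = 27 + 32*i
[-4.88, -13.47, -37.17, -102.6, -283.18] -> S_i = -4.88*2.76^i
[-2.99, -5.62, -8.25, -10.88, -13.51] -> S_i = -2.99 + -2.63*i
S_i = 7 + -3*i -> [7, 4, 1, -2, -5]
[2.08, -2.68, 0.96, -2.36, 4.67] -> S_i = Random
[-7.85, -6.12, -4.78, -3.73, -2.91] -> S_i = -7.85*0.78^i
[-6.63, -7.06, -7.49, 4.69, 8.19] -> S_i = Random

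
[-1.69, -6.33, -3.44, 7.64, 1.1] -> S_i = Random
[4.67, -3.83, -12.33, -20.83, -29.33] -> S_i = 4.67 + -8.50*i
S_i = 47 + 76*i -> [47, 123, 199, 275, 351]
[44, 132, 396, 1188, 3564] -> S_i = 44*3^i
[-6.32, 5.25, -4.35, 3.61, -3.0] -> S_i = -6.32*(-0.83)^i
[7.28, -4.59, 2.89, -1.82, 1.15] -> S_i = 7.28*(-0.63)^i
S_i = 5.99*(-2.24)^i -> [5.99, -13.42, 30.06, -67.32, 150.81]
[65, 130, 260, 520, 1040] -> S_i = 65*2^i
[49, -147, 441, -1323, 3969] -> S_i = 49*-3^i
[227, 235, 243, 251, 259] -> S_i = 227 + 8*i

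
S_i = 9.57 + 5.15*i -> [9.57, 14.72, 19.87, 25.02, 30.17]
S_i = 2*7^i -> [2, 14, 98, 686, 4802]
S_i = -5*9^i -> [-5, -45, -405, -3645, -32805]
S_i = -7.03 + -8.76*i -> [-7.03, -15.79, -24.55, -33.31, -42.07]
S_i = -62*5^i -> [-62, -310, -1550, -7750, -38750]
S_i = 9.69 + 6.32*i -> [9.69, 16.01, 22.33, 28.65, 34.97]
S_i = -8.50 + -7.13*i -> [-8.5, -15.63, -22.76, -29.89, -37.02]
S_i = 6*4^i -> [6, 24, 96, 384, 1536]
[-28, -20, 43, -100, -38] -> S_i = Random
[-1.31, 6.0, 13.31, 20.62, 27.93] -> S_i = -1.31 + 7.31*i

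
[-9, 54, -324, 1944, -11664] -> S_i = -9*-6^i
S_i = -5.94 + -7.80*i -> [-5.94, -13.74, -21.54, -29.34, -37.14]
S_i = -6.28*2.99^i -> [-6.28, -18.78, -56.14, -167.87, -501.93]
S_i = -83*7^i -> [-83, -581, -4067, -28469, -199283]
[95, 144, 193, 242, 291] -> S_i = 95 + 49*i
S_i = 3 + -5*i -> [3, -2, -7, -12, -17]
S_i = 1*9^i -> [1, 9, 81, 729, 6561]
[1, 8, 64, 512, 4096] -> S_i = 1*8^i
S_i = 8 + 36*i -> [8, 44, 80, 116, 152]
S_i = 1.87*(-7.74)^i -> [1.87, -14.47, 112.03, -867.09, 6711.28]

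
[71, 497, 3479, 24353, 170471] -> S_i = 71*7^i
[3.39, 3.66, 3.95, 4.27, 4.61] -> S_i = 3.39*1.08^i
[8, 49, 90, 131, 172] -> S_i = 8 + 41*i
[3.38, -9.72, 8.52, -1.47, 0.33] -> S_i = Random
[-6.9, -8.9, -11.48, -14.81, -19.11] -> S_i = -6.90*1.29^i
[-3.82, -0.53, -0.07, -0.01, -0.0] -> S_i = -3.82*0.14^i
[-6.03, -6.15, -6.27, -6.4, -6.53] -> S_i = -6.03*1.02^i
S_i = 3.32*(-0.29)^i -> [3.32, -0.96, 0.28, -0.08, 0.02]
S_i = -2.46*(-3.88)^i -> [-2.46, 9.54, -37.03, 143.69, -557.52]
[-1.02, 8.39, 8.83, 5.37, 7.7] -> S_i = Random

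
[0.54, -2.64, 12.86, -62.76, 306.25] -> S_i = 0.54*(-4.88)^i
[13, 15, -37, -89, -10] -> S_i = Random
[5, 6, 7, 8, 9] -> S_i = 5 + 1*i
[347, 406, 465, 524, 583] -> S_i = 347 + 59*i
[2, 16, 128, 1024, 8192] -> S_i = 2*8^i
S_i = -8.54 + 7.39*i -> [-8.54, -1.15, 6.24, 13.63, 21.02]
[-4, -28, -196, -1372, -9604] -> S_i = -4*7^i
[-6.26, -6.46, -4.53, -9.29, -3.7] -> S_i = Random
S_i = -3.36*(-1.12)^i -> [-3.36, 3.76, -4.21, 4.72, -5.29]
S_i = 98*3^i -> [98, 294, 882, 2646, 7938]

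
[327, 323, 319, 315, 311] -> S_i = 327 + -4*i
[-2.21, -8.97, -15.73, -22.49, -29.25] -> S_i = -2.21 + -6.76*i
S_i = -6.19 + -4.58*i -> [-6.19, -10.77, -15.35, -19.93, -24.51]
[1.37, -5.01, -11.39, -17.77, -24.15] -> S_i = 1.37 + -6.38*i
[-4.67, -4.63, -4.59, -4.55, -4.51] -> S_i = -4.67 + 0.04*i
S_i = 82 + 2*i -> [82, 84, 86, 88, 90]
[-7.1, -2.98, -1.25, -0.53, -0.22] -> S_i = -7.10*0.42^i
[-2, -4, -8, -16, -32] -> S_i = -2*2^i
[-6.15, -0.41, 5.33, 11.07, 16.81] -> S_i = -6.15 + 5.74*i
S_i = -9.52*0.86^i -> [-9.52, -8.19, -7.04, -6.06, -5.21]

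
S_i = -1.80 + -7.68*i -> [-1.8, -9.48, -17.16, -24.84, -32.52]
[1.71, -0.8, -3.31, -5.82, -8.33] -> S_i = 1.71 + -2.51*i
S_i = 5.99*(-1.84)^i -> [5.99, -11.02, 20.28, -37.31, 68.66]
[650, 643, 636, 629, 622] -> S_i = 650 + -7*i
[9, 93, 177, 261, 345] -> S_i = 9 + 84*i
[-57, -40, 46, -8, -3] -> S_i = Random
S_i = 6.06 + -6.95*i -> [6.06, -0.89, -7.84, -14.79, -21.74]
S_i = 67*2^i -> [67, 134, 268, 536, 1072]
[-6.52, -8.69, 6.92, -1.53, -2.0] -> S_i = Random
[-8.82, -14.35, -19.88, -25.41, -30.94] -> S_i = -8.82 + -5.53*i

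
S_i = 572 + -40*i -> [572, 532, 492, 452, 412]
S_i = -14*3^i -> [-14, -42, -126, -378, -1134]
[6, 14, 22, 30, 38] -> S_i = 6 + 8*i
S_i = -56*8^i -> [-56, -448, -3584, -28672, -229376]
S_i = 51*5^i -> [51, 255, 1275, 6375, 31875]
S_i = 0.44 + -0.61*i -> [0.44, -0.17, -0.78, -1.39, -2.0]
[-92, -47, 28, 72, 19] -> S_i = Random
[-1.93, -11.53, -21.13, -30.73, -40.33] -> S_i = -1.93 + -9.60*i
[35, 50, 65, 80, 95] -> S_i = 35 + 15*i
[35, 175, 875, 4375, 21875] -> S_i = 35*5^i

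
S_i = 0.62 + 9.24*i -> [0.62, 9.86, 19.1, 28.34, 37.58]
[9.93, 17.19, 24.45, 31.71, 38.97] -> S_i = 9.93 + 7.26*i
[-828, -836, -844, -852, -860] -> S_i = -828 + -8*i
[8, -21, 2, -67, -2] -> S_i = Random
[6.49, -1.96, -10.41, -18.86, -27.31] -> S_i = 6.49 + -8.45*i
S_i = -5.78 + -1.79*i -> [-5.78, -7.57, -9.36, -11.15, -12.94]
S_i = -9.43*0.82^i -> [-9.43, -7.73, -6.34, -5.2, -4.26]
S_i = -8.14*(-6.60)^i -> [-8.14, 53.72, -354.58, 2340.22, -15445.44]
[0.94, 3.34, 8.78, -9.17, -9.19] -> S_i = Random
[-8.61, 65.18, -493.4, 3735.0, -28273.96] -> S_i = -8.61*(-7.57)^i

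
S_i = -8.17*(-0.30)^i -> [-8.17, 2.45, -0.74, 0.22, -0.07]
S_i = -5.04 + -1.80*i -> [-5.04, -6.84, -8.64, -10.44, -12.24]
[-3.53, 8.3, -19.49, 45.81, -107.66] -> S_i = -3.53*(-2.35)^i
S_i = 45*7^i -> [45, 315, 2205, 15435, 108045]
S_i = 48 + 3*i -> [48, 51, 54, 57, 60]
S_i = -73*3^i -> [-73, -219, -657, -1971, -5913]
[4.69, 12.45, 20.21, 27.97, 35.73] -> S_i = 4.69 + 7.76*i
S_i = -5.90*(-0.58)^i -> [-5.9, 3.42, -1.98, 1.15, -0.67]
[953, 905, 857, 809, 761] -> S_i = 953 + -48*i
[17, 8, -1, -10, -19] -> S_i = 17 + -9*i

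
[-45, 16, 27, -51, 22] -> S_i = Random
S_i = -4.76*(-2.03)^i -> [-4.76, 9.66, -19.62, 39.82, -80.83]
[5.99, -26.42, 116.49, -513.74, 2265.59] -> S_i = 5.99*(-4.41)^i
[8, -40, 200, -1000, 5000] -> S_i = 8*-5^i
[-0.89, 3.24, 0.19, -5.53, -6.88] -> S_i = Random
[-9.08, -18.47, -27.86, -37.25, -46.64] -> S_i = -9.08 + -9.39*i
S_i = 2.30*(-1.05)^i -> [2.3, -2.42, 2.54, -2.66, 2.8]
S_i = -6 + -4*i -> [-6, -10, -14, -18, -22]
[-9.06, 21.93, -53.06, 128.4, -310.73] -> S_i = -9.06*(-2.42)^i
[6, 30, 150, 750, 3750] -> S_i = 6*5^i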